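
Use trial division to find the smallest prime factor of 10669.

47

10669 is odd.
Digit sum 22, not divisible by 3.
Ends in 9: not divisible by 5.
7: 10669 = 7·1524 + 1
11: 10669 = 11·969 + 10
13: 10669 = 13·820 + 9
17: 10669 = 17·627 + 10
19: 10669 = 19·561 + 10
23: 10669 = 23·463 + 20
29: 10669 = 29·367 + 26
31: 10669 = 31·344 + 5
37: 10669 = 37·288 + 13
41: 10669 = 41·260 + 9
43: 10669 = 43·248 + 5
47: 10669 = 47·227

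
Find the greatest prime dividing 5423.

29

5423 = 11 · 493
493 = 17 · 29
29 is prime.
So 5423 = 11 · 17 · 29; the largest prime factor is 29.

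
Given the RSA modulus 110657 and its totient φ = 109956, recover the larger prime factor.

463

φ(n) = (p−1)(q−1) = n − (p+q) + 1, so p + q = 110657 − 109956 + 1 = 702.
p and q are the roots of t² − 702t + 110657 = 0.
Discriminant: 702² − 4·110657 = 492804 − 442628 = 50176; √50176 = 224.
q = (702 − 224)/2 = 239, p = (702 + 224)/2 = 463.
Check: 239 · 463 = 110657.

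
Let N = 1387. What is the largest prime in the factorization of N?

1387 = 19 · 73
73 is prime.
So 1387 = 19 · 73; the largest prime factor is 73.

73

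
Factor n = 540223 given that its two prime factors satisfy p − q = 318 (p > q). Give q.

Since p = q + 318, we have 540223 = q(q + 318), so q² + 318q − 540223 = 0.
Discriminant: 318² + 4·540223 = 101124 + 2160892 = 2262016; √2262016 = 1504.
q = (−318 + 1504)/2 = 593, and p = q + 318 = 911.
Check: 593 · 911 = 540223.

593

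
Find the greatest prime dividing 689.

689 = 13 · 53
53 is prime.
So 689 = 13 · 53; the largest prime factor is 53.

53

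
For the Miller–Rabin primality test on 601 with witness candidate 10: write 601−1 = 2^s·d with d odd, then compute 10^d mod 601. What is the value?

125

601 − 1 = 600 = 2^3 · 75, so d = 75.
10^1 ≡ 10 (mod 601)
10^2 ≡ 10^2 = 100 ≡ 100 (mod 601)
10^4 ≡ 100^2 = 10000 ≡ 384 (mod 601)
10^8 ≡ 384^2 = 147456 ≡ 211 (mod 601)
10^16 ≡ 211^2 = 44521 ≡ 47 (mod 601)
10^32 ≡ 47^2 = 2209 ≡ 406 (mod 601)
10^64 ≡ 406^2 = 164836 ≡ 162 (mod 601)
75 = 64 + 8 + 2 + 1 in binary powers of 2.
So 10^75 ≡ 162 · 211 · 100 · 10 ≡ 125 (mod 601).
Squaring chain: 125 → 600 → 1; reaches −1, so base 10 does not prove 601 composite.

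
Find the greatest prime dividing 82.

82 = 2 · 41
41 is prime.
So 82 = 2 · 41; the largest prime factor is 41.

41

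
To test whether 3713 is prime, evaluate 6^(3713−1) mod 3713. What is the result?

6^1 ≡ 6 (mod 3713)
6^2 ≡ 6^2 = 36 ≡ 36 (mod 3713)
6^4 ≡ 36^2 = 1296 ≡ 1296 (mod 3713)
6^8 ≡ 1296^2 = 1679616 ≡ 1340 (mod 3713)
6^16 ≡ 1340^2 = 1795600 ≡ 2221 (mod 3713)
6^32 ≡ 2221^2 = 4932841 ≡ 1977 (mod 3713)
6^64 ≡ 1977^2 = 3908529 ≡ 2453 (mod 3713)
6^128 ≡ 2453^2 = 6017209 ≡ 2149 (mod 3713)
6^256 ≡ 2149^2 = 4618201 ≡ 2942 (mod 3713)
6^512 ≡ 2942^2 = 8655364 ≡ 361 (mod 3713)
6^1024 ≡ 361^2 = 130321 ≡ 366 (mod 3713)
6^2048 ≡ 366^2 = 133956 ≡ 288 (mod 3713)
3712 = 2048 + 1024 + 512 + 128 in binary powers of 2.
So 6^3712 ≡ 288 · 366 · 361 · 2149 ≡ 1225 (mod 3713).
Since 1225 ≠ 1, base 6 is a Fermat witness: 3713 is composite.

1225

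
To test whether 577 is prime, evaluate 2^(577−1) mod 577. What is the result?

1

2^1 ≡ 2 (mod 577)
2^2 ≡ 2^2 = 4 ≡ 4 (mod 577)
2^4 ≡ 4^2 = 16 ≡ 16 (mod 577)
2^8 ≡ 16^2 = 256 ≡ 256 (mod 577)
2^16 ≡ 256^2 = 65536 ≡ 335 (mod 577)
2^32 ≡ 335^2 = 112225 ≡ 287 (mod 577)
2^64 ≡ 287^2 = 82369 ≡ 435 (mod 577)
2^128 ≡ 435^2 = 189225 ≡ 546 (mod 577)
2^256 ≡ 546^2 = 298116 ≡ 384 (mod 577)
2^512 ≡ 384^2 = 147456 ≡ 321 (mod 577)
576 = 512 + 64 in binary powers of 2.
So 2^576 ≡ 321 · 435 ≡ 1 (mod 577).
Since the result is 1, base 2 gives no evidence that 577 is composite.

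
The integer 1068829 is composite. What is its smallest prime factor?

41

1068829 is odd.
Digit sum 34, not divisible by 3.
Ends in 9: not divisible by 5.
7: 1068829 = 7·152689 + 6
11: 1068829 = 11·97166 + 3
13: 1068829 = 13·82217 + 8
17: 1068829 = 17·62872 + 5
19: 1068829 = 19·56254 + 3
23: 1068829 = 23·46470 + 19
29: 1068829 = 29·36856 + 5
31: 1068829 = 31·34478 + 11
37: 1068829 = 37·28887 + 10
41: 1068829 = 41·26069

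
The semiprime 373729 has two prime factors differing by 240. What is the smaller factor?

Since p = q + 240, we have 373729 = q(q + 240), so q² + 240q − 373729 = 0.
Discriminant: 240² + 4·373729 = 57600 + 1494916 = 1552516; √1552516 = 1246.
q = (−240 + 1246)/2 = 503, and p = q + 240 = 743.
Check: 503 · 743 = 373729.

503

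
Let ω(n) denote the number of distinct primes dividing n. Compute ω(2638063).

2638063 = 37^2 · 1927
1927 = 41 · 47
2638063 = 37^2 · 41 · 47, which has 3 distinct prime factors.

3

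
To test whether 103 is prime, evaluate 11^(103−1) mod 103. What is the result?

1

11^1 ≡ 11 (mod 103)
11^2 ≡ 11^2 = 121 ≡ 18 (mod 103)
11^4 ≡ 18^2 = 324 ≡ 15 (mod 103)
11^8 ≡ 15^2 = 225 ≡ 19 (mod 103)
11^16 ≡ 19^2 = 361 ≡ 52 (mod 103)
11^32 ≡ 52^2 = 2704 ≡ 26 (mod 103)
11^64 ≡ 26^2 = 676 ≡ 58 (mod 103)
102 = 64 + 32 + 4 + 2 in binary powers of 2.
So 11^102 ≡ 58 · 26 · 15 · 18 ≡ 1 (mod 103).
Since the result is 1, base 11 gives no evidence that 103 is composite.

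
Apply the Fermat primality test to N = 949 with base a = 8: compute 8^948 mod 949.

1

8^1 ≡ 8 (mod 949)
8^2 ≡ 8^2 = 64 ≡ 64 (mod 949)
8^4 ≡ 64^2 = 4096 ≡ 300 (mod 949)
8^8 ≡ 300^2 = 90000 ≡ 794 (mod 949)
8^16 ≡ 794^2 = 630436 ≡ 300 (mod 949)
8^32 ≡ 300^2 = 90000 ≡ 794 (mod 949)
8^64 ≡ 794^2 = 630436 ≡ 300 (mod 949)
8^128 ≡ 300^2 = 90000 ≡ 794 (mod 949)
8^256 ≡ 794^2 = 630436 ≡ 300 (mod 949)
8^512 ≡ 300^2 = 90000 ≡ 794 (mod 949)
948 = 512 + 256 + 128 + 32 + 16 + 4 in binary powers of 2.
So 8^948 ≡ 794 · 300 · 794 · 794 · 300 · 300 ≡ 1 (mod 949).
Since the result is 1, base 8 gives no evidence that 949 is composite.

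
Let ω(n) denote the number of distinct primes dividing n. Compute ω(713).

713 = 23 · 31
713 = 23 · 31, which has 2 distinct prime factors.

2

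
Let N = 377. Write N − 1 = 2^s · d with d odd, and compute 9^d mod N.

377 − 1 = 376 = 2^3 · 47, so d = 47.
9^1 ≡ 9 (mod 377)
9^2 ≡ 9^2 = 81 ≡ 81 (mod 377)
9^4 ≡ 81^2 = 6561 ≡ 152 (mod 377)
9^8 ≡ 152^2 = 23104 ≡ 107 (mod 377)
9^16 ≡ 107^2 = 11449 ≡ 139 (mod 377)
9^32 ≡ 139^2 = 19321 ≡ 94 (mod 377)
47 = 32 + 8 + 4 + 2 + 1 in binary powers of 2.
So 9^47 ≡ 94 · 107 · 152 · 81 · 9 ≡ 237 (mod 377).
Squaring chain: 237 → 373 → 16; never reaches −1, so base 9 is a Miller–Rabin witness that 377 is composite.

237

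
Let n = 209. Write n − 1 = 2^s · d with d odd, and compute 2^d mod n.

41

209 − 1 = 208 = 2^4 · 13, so d = 13.
2^1 ≡ 2 (mod 209)
2^2 ≡ 2^2 = 4 ≡ 4 (mod 209)
2^4 ≡ 4^2 = 16 ≡ 16 (mod 209)
2^8 ≡ 16^2 = 256 ≡ 47 (mod 209)
13 = 8 + 4 + 1 in binary powers of 2.
So 2^13 ≡ 47 · 16 · 2 ≡ 41 (mod 209).
Squaring chain: 41 → 9 → 81 → 82; never reaches −1, so base 2 is a Miller–Rabin witness that 209 is composite.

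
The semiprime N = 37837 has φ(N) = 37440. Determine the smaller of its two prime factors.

157

φ(n) = (p−1)(q−1) = n − (p+q) + 1, so p + q = 37837 − 37440 + 1 = 398.
p and q are the roots of t² − 398t + 37837 = 0.
Discriminant: 398² − 4·37837 = 158404 − 151348 = 7056; √7056 = 84.
q = (398 − 84)/2 = 157, p = (398 + 84)/2 = 241.
Check: 157 · 241 = 37837.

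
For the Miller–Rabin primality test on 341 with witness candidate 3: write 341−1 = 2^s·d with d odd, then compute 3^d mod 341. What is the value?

254

341 − 1 = 340 = 2^2 · 85, so d = 85.
3^1 ≡ 3 (mod 341)
3^2 ≡ 3^2 = 9 ≡ 9 (mod 341)
3^4 ≡ 9^2 = 81 ≡ 81 (mod 341)
3^8 ≡ 81^2 = 6561 ≡ 82 (mod 341)
3^16 ≡ 82^2 = 6724 ≡ 245 (mod 341)
3^32 ≡ 245^2 = 60025 ≡ 9 (mod 341)
3^64 ≡ 9^2 = 81 ≡ 81 (mod 341)
85 = 64 + 16 + 4 + 1 in binary powers of 2.
So 3^85 ≡ 81 · 245 · 81 · 3 ≡ 254 (mod 341).
Squaring chain: 254 → 67; never reaches −1, so base 3 is a Miller–Rabin witness that 341 is composite.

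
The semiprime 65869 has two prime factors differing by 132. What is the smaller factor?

Since p = q + 132, we have 65869 = q(q + 132), so q² + 132q − 65869 = 0.
Discriminant: 132² + 4·65869 = 17424 + 263476 = 280900; √280900 = 530.
q = (−132 + 530)/2 = 199, and p = q + 132 = 331.
Check: 199 · 331 = 65869.

199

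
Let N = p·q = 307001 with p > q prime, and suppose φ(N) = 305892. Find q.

523

φ(n) = (p−1)(q−1) = n − (p+q) + 1, so p + q = 307001 − 305892 + 1 = 1110.
p and q are the roots of t² − 1110t + 307001 = 0.
Discriminant: 1110² − 4·307001 = 1232100 − 1228004 = 4096; √4096 = 64.
q = (1110 − 64)/2 = 523, p = (1110 + 64)/2 = 587.
Check: 523 · 587 = 307001.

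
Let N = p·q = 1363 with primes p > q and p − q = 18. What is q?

Since p = q + 18, we have 1363 = q(q + 18), so q² + 18q − 1363 = 0.
Discriminant: 18² + 4·1363 = 324 + 5452 = 5776; √5776 = 76.
q = (−18 + 76)/2 = 29, and p = q + 18 = 47.
Check: 29 · 47 = 1363.

29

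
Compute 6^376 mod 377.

373

6^1 ≡ 6 (mod 377)
6^2 ≡ 6^2 = 36 ≡ 36 (mod 377)
6^4 ≡ 36^2 = 1296 ≡ 165 (mod 377)
6^8 ≡ 165^2 = 27225 ≡ 81 (mod 377)
6^16 ≡ 81^2 = 6561 ≡ 152 (mod 377)
6^32 ≡ 152^2 = 23104 ≡ 107 (mod 377)
6^64 ≡ 107^2 = 11449 ≡ 139 (mod 377)
6^128 ≡ 139^2 = 19321 ≡ 94 (mod 377)
6^256 ≡ 94^2 = 8836 ≡ 165 (mod 377)
376 = 256 + 64 + 32 + 16 + 8 in binary powers of 2.
So 6^376 ≡ 165 · 139 · 107 · 152 · 81 ≡ 373 (mod 377).
Since 373 ≠ 1, base 6 is a Fermat witness: 377 is composite.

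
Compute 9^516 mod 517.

383

9^1 ≡ 9 (mod 517)
9^2 ≡ 9^2 = 81 ≡ 81 (mod 517)
9^4 ≡ 81^2 = 6561 ≡ 357 (mod 517)
9^8 ≡ 357^2 = 127449 ≡ 267 (mod 517)
9^16 ≡ 267^2 = 71289 ≡ 460 (mod 517)
9^32 ≡ 460^2 = 211600 ≡ 147 (mod 517)
9^64 ≡ 147^2 = 21609 ≡ 412 (mod 517)
9^128 ≡ 412^2 = 169744 ≡ 168 (mod 517)
9^256 ≡ 168^2 = 28224 ≡ 306 (mod 517)
9^512 ≡ 306^2 = 93636 ≡ 59 (mod 517)
516 = 512 + 4 in binary powers of 2.
So 9^516 ≡ 59 · 357 ≡ 383 (mod 517).
Since 383 ≠ 1, base 9 is a Fermat witness: 517 is composite.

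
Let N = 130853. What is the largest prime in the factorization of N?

130853 = 19 · 6887
6887 = 71 · 97
97 is prime.
So 130853 = 19 · 71 · 97; the largest prime factor is 97.

97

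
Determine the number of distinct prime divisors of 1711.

1711 = 29 · 59
1711 = 29 · 59, which has 2 distinct prime factors.

2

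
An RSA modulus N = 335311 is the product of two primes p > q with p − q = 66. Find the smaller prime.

Since p = q + 66, we have 335311 = q(q + 66), so q² + 66q − 335311 = 0.
Discriminant: 66² + 4·335311 = 4356 + 1341244 = 1345600; √1345600 = 1160.
q = (−66 + 1160)/2 = 547, and p = q + 66 = 613.
Check: 547 · 613 = 335311.

547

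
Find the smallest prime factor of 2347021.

2347021 is odd.
Digit sum 19, not divisible by 3.
Ends in 1: not divisible by 5.
7: 2347021 = 7·335288 + 5
11: 2347021 = 11·213365 + 6
13: 2347021 = 13·180540 + 1
17: 2347021 = 17·138060 + 1
19: 2347021 = 19·123527 + 8
23: 2347021 = 23·102044 + 9
29: 2347021 = 29·80931 + 22
31: 2347021 = 31·75710 + 11
37: 2347021 = 37·63433

37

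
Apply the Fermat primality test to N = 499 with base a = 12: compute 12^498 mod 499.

12^1 ≡ 12 (mod 499)
12^2 ≡ 12^2 = 144 ≡ 144 (mod 499)
12^4 ≡ 144^2 = 20736 ≡ 277 (mod 499)
12^8 ≡ 277^2 = 76729 ≡ 382 (mod 499)
12^16 ≡ 382^2 = 145924 ≡ 216 (mod 499)
12^32 ≡ 216^2 = 46656 ≡ 249 (mod 499)
12^64 ≡ 249^2 = 62001 ≡ 125 (mod 499)
12^128 ≡ 125^2 = 15625 ≡ 156 (mod 499)
12^256 ≡ 156^2 = 24336 ≡ 384 (mod 499)
498 = 256 + 128 + 64 + 32 + 16 + 2 in binary powers of 2.
So 12^498 ≡ 384 · 156 · 125 · 249 · 216 · 144 ≡ 1 (mod 499).
Since the result is 1, base 12 gives no evidence that 499 is composite.

1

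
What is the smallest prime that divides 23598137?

67

23598137 is odd.
Digit sum 38, not divisible by 3.
Ends in 7: not divisible by 5.
7: 23598137 = 7·3371162 + 3
11: 23598137 = 11·2145285 + 2
13: 23598137 = 13·1815241 + 4
17: 23598137 = 17·1388125 + 12
19: 23598137 = 19·1242007 + 4
23: 23598137 = 23·1026005 + 22
29: 23598137 = 29·813728 + 25
31: 23598137 = 31·761230 + 7
37: 23598137 = 37·637787 + 18
41: 23598137 = 41·575564 + 13
43: 23598137 = 43·548793 + 38
47: 23598137 = 47·502088 + 1
53: 23598137 = 53·445247 + 46
59: 23598137 = 59·399968 + 25
61: 23598137 = 61·386854 + 43
67: 23598137 = 67·352211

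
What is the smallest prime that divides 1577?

1577 is odd.
Digit sum 20, not divisible by 3.
Ends in 7: not divisible by 5.
7: 1577 = 7·225 + 2
11: 1577 = 11·143 + 4
13: 1577 = 13·121 + 4
17: 1577 = 17·92 + 13
19: 1577 = 19·83

19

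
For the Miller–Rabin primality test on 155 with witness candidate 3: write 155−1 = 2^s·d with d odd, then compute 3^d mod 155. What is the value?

155 − 1 = 154 = 2^1 · 77, so d = 77.
3^1 ≡ 3 (mod 155)
3^2 ≡ 3^2 = 9 ≡ 9 (mod 155)
3^4 ≡ 9^2 = 81 ≡ 81 (mod 155)
3^8 ≡ 81^2 = 6561 ≡ 51 (mod 155)
3^16 ≡ 51^2 = 2601 ≡ 121 (mod 155)
3^32 ≡ 121^2 = 14641 ≡ 71 (mod 155)
3^64 ≡ 71^2 = 5041 ≡ 81 (mod 155)
77 = 64 + 8 + 4 + 1 in binary powers of 2.
So 3^77 ≡ 81 · 51 · 81 · 3 ≡ 53 (mod 155).
Squaring chain: 53; never reaches −1, so base 3 is a Miller–Rabin witness that 155 is composite.

53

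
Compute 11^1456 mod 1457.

392

11^1 ≡ 11 (mod 1457)
11^2 ≡ 11^2 = 121 ≡ 121 (mod 1457)
11^4 ≡ 121^2 = 14641 ≡ 71 (mod 1457)
11^8 ≡ 71^2 = 5041 ≡ 670 (mod 1457)
11^16 ≡ 670^2 = 448900 ≡ 144 (mod 1457)
11^32 ≡ 144^2 = 20736 ≡ 338 (mod 1457)
11^64 ≡ 338^2 = 114244 ≡ 598 (mod 1457)
11^128 ≡ 598^2 = 357604 ≡ 639 (mod 1457)
11^256 ≡ 639^2 = 408321 ≡ 361 (mod 1457)
11^512 ≡ 361^2 = 130321 ≡ 648 (mod 1457)
11^1024 ≡ 648^2 = 419904 ≡ 288 (mod 1457)
1456 = 1024 + 256 + 128 + 32 + 16 in binary powers of 2.
So 11^1456 ≡ 288 · 361 · 639 · 338 · 144 ≡ 392 (mod 1457).
Since 392 ≠ 1, base 11 is a Fermat witness: 1457 is composite.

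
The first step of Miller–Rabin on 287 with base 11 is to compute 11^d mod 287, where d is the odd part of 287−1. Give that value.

287 − 1 = 286 = 2^1 · 143, so d = 143.
11^1 ≡ 11 (mod 287)
11^2 ≡ 11^2 = 121 ≡ 121 (mod 287)
11^4 ≡ 121^2 = 14641 ≡ 4 (mod 287)
11^8 ≡ 4^2 = 16 ≡ 16 (mod 287)
11^16 ≡ 16^2 = 256 ≡ 256 (mod 287)
11^32 ≡ 256^2 = 65536 ≡ 100 (mod 287)
11^64 ≡ 100^2 = 10000 ≡ 242 (mod 287)
11^128 ≡ 242^2 = 58564 ≡ 16 (mod 287)
143 = 128 + 8 + 4 + 2 + 1 in binary powers of 2.
So 11^143 ≡ 16 · 16 · 4 · 121 · 11 ≡ 268 (mod 287).
Squaring chain: 268; never reaches −1, so base 11 is a Miller–Rabin witness that 287 is composite.

268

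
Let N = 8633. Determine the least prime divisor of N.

8633 is odd.
Digit sum 20, not divisible by 3.
Ends in 3: not divisible by 5.
7: 8633 = 7·1233 + 2
11: 8633 = 11·784 + 9
13: 8633 = 13·664 + 1
17: 8633 = 17·507 + 14
19: 8633 = 19·454 + 7
23: 8633 = 23·375 + 8
29: 8633 = 29·297 + 20
31: 8633 = 31·278 + 15
37: 8633 = 37·233 + 12
41: 8633 = 41·210 + 23
43: 8633 = 43·200 + 33
47: 8633 = 47·183 + 32
53: 8633 = 53·162 + 47
59: 8633 = 59·146 + 19
61: 8633 = 61·141 + 32
67: 8633 = 67·128 + 57
71: 8633 = 71·121 + 42
73: 8633 = 73·118 + 19
79: 8633 = 79·109 + 22
83: 8633 = 83·104 + 1
89: 8633 = 89·97

89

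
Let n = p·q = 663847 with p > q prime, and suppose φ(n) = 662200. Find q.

φ(n) = (p−1)(q−1) = n − (p+q) + 1, so p + q = 663847 − 662200 + 1 = 1648.
p and q are the roots of t² − 1648t + 663847 = 0.
Discriminant: 1648² − 4·663847 = 2715904 − 2655388 = 60516; √60516 = 246.
q = (1648 − 246)/2 = 701, p = (1648 + 246)/2 = 947.
Check: 701 · 947 = 663847.

701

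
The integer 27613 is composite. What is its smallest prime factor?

53

27613 is odd.
Digit sum 19, not divisible by 3.
Ends in 3: not divisible by 5.
7: 27613 = 7·3944 + 5
11: 27613 = 11·2510 + 3
13: 27613 = 13·2124 + 1
17: 27613 = 17·1624 + 5
19: 27613 = 19·1453 + 6
23: 27613 = 23·1200 + 13
29: 27613 = 29·952 + 5
31: 27613 = 31·890 + 23
37: 27613 = 37·746 + 11
41: 27613 = 41·673 + 20
43: 27613 = 43·642 + 7
47: 27613 = 47·587 + 24
53: 27613 = 53·521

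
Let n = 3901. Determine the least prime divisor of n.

3901 is odd.
Digit sum 13, not divisible by 3.
Ends in 1: not divisible by 5.
7: 3901 = 7·557 + 2
11: 3901 = 11·354 + 7
13: 3901 = 13·300 + 1
17: 3901 = 17·229 + 8
19: 3901 = 19·205 + 6
23: 3901 = 23·169 + 14
29: 3901 = 29·134 + 15
31: 3901 = 31·125 + 26
37: 3901 = 37·105 + 16
41: 3901 = 41·95 + 6
43: 3901 = 43·90 + 31
47: 3901 = 47·83

47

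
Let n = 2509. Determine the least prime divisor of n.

13

2509 is odd.
Digit sum 16, not divisible by 3.
Ends in 9: not divisible by 5.
7: 2509 = 7·358 + 3
11: 2509 = 11·228 + 1
13: 2509 = 13·193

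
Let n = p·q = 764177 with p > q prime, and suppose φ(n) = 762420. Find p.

971

φ(n) = (p−1)(q−1) = n − (p+q) + 1, so p + q = 764177 − 762420 + 1 = 1758.
p and q are the roots of t² − 1758t + 764177 = 0.
Discriminant: 1758² − 4·764177 = 3090564 − 3056708 = 33856; √33856 = 184.
q = (1758 − 184)/2 = 787, p = (1758 + 184)/2 = 971.
Check: 787 · 971 = 764177.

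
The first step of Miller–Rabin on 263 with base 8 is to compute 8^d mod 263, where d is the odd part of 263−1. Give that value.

1

263 − 1 = 262 = 2^1 · 131, so d = 131.
8^1 ≡ 8 (mod 263)
8^2 ≡ 8^2 = 64 ≡ 64 (mod 263)
8^4 ≡ 64^2 = 4096 ≡ 151 (mod 263)
8^8 ≡ 151^2 = 22801 ≡ 183 (mod 263)
8^16 ≡ 183^2 = 33489 ≡ 88 (mod 263)
8^32 ≡ 88^2 = 7744 ≡ 117 (mod 263)
8^64 ≡ 117^2 = 13689 ≡ 13 (mod 263)
8^128 ≡ 13^2 = 169 ≡ 169 (mod 263)
131 = 128 + 2 + 1 in binary powers of 2.
So 8^131 ≡ 169 · 64 · 8 ≡ 1 (mod 263).
Since 8^d ≡ 1 (mod 263), base 8 does not prove 263 composite.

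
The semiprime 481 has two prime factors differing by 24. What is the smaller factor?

13

Since p = q + 24, we have 481 = q(q + 24), so q² + 24q − 481 = 0.
Discriminant: 24² + 4·481 = 576 + 1924 = 2500; √2500 = 50.
q = (−24 + 50)/2 = 13, and p = q + 24 = 37.
Check: 13 · 37 = 481.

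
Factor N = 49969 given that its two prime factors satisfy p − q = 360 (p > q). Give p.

467

Since p = q + 360, we have 49969 = q(q + 360), so q² + 360q − 49969 = 0.
Discriminant: 360² + 4·49969 = 129600 + 199876 = 329476; √329476 = 574.
q = (−360 + 574)/2 = 107, and p = q + 360 = 467.
Check: 107 · 467 = 49969.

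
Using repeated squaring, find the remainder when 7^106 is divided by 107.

7^1 ≡ 7 (mod 107)
7^2 ≡ 7^2 = 49 ≡ 49 (mod 107)
7^4 ≡ 49^2 = 2401 ≡ 47 (mod 107)
7^8 ≡ 47^2 = 2209 ≡ 69 (mod 107)
7^16 ≡ 69^2 = 4761 ≡ 53 (mod 107)
7^32 ≡ 53^2 = 2809 ≡ 27 (mod 107)
7^64 ≡ 27^2 = 729 ≡ 87 (mod 107)
106 = 64 + 32 + 8 + 2 in binary powers of 2.
So 7^106 ≡ 87 · 27 · 69 · 49 ≡ 1 (mod 107).
Since the result is 1, base 7 gives no evidence that 107 is composite.

1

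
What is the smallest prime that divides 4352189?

4352189 is odd.
Digit sum 32, not divisible by 3.
Ends in 9: not divisible by 5.
7: 4352189 = 7·621741 + 2
11: 4352189 = 11·395653 + 6
13: 4352189 = 13·334783 + 10
17: 4352189 = 17·256011 + 2
19: 4352189 = 19·229062 + 11
23: 4352189 = 23·189225 + 14
29: 4352189 = 29·150075 + 14
31: 4352189 = 31·140393 + 6
37: 4352189 = 37·117626 + 27
41: 4352189 = 41·106150 + 39
43: 4352189 = 43·101213 + 30
47: 4352189 = 47·92599 + 36
53: 4352189 = 53·82116 + 41
59: 4352189 = 59·73765 + 54
61: 4352189 = 61·71347 + 22
67: 4352189 = 67·64958 + 3
71: 4352189 = 71·61298 + 31
73: 4352189 = 73·59619 + 2
79: 4352189 = 79·55091

79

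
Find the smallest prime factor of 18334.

18334 is even: 2 divides it.

2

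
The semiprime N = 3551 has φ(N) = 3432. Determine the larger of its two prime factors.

φ(n) = (p−1)(q−1) = n − (p+q) + 1, so p + q = 3551 − 3432 + 1 = 120.
p and q are the roots of t² − 120t + 3551 = 0.
Discriminant: 120² − 4·3551 = 14400 − 14204 = 196; √196 = 14.
q = (120 − 14)/2 = 53, p = (120 + 14)/2 = 67.
Check: 53 · 67 = 3551.

67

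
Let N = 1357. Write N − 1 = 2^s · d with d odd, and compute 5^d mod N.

724

1357 − 1 = 1356 = 2^2 · 339, so d = 339.
5^1 ≡ 5 (mod 1357)
5^2 ≡ 5^2 = 25 ≡ 25 (mod 1357)
5^4 ≡ 25^2 = 625 ≡ 625 (mod 1357)
5^8 ≡ 625^2 = 390625 ≡ 1166 (mod 1357)
5^16 ≡ 1166^2 = 1359556 ≡ 1199 (mod 1357)
5^32 ≡ 1199^2 = 1437601 ≡ 538 (mod 1357)
5^64 ≡ 538^2 = 289444 ≡ 403 (mod 1357)
5^128 ≡ 403^2 = 162409 ≡ 926 (mod 1357)
5^256 ≡ 926^2 = 857476 ≡ 1209 (mod 1357)
339 = 256 + 64 + 16 + 2 + 1 in binary powers of 2.
So 5^339 ≡ 1209 · 403 · 1199 · 25 · 5 ≡ 724 (mod 1357).
Squaring chain: 724 → 374; never reaches −1, so base 5 is a Miller–Rabin witness that 1357 is composite.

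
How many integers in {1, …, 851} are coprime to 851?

792

Factor: 851 = 23 · 37.
φ(851) = (23−1) · (37−1) = 22 · 36 = 792.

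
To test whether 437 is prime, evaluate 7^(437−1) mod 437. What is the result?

64

7^1 ≡ 7 (mod 437)
7^2 ≡ 7^2 = 49 ≡ 49 (mod 437)
7^4 ≡ 49^2 = 2401 ≡ 216 (mod 437)
7^8 ≡ 216^2 = 46656 ≡ 334 (mod 437)
7^16 ≡ 334^2 = 111556 ≡ 121 (mod 437)
7^32 ≡ 121^2 = 14641 ≡ 220 (mod 437)
7^64 ≡ 220^2 = 48400 ≡ 330 (mod 437)
7^128 ≡ 330^2 = 108900 ≡ 87 (mod 437)
7^256 ≡ 87^2 = 7569 ≡ 140 (mod 437)
436 = 256 + 128 + 32 + 16 + 4 in binary powers of 2.
So 7^436 ≡ 140 · 87 · 220 · 121 · 216 ≡ 64 (mod 437).
Since 64 ≠ 1, base 7 is a Fermat witness: 437 is composite.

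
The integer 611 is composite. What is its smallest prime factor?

611 is odd.
Digit sum 8, not divisible by 3.
Ends in 1: not divisible by 5.
7: 611 = 7·87 + 2
11: 611 = 11·55 + 6
13: 611 = 13·47

13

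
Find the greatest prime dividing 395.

395 = 5 · 79
79 is prime.
So 395 = 5 · 79; the largest prime factor is 79.

79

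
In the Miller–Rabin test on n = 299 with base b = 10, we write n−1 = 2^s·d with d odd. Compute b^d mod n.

299 − 1 = 298 = 2^1 · 149, so d = 149.
10^1 ≡ 10 (mod 299)
10^2 ≡ 10^2 = 100 ≡ 100 (mod 299)
10^4 ≡ 100^2 = 10000 ≡ 133 (mod 299)
10^8 ≡ 133^2 = 17689 ≡ 48 (mod 299)
10^16 ≡ 48^2 = 2304 ≡ 211 (mod 299)
10^32 ≡ 211^2 = 44521 ≡ 269 (mod 299)
10^64 ≡ 269^2 = 72361 ≡ 3 (mod 299)
10^128 ≡ 3^2 = 9 ≡ 9 (mod 299)
149 = 128 + 16 + 4 + 1 in binary powers of 2.
So 10^149 ≡ 9 · 211 · 133 · 10 ≡ 17 (mod 299).
Squaring chain: 17; never reaches −1, so base 10 is a Miller–Rabin witness that 299 is composite.

17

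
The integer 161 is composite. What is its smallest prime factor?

7

161 is odd.
Digit sum 8, not divisible by 3.
Ends in 1: not divisible by 5.
7: 161 = 7·23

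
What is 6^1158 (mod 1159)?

6^1 ≡ 6 (mod 1159)
6^2 ≡ 6^2 = 36 ≡ 36 (mod 1159)
6^4 ≡ 36^2 = 1296 ≡ 137 (mod 1159)
6^8 ≡ 137^2 = 18769 ≡ 225 (mod 1159)
6^16 ≡ 225^2 = 50625 ≡ 788 (mod 1159)
6^32 ≡ 788^2 = 620944 ≡ 879 (mod 1159)
6^64 ≡ 879^2 = 772641 ≡ 747 (mod 1159)
6^128 ≡ 747^2 = 558009 ≡ 530 (mod 1159)
6^256 ≡ 530^2 = 280900 ≡ 422 (mod 1159)
6^512 ≡ 422^2 = 178084 ≡ 757 (mod 1159)
6^1024 ≡ 757^2 = 573049 ≡ 503 (mod 1159)
1158 = 1024 + 128 + 4 + 2 in binary powers of 2.
So 6^1158 ≡ 503 · 530 · 137 · 36 ≡ 125 (mod 1159).
Since 125 ≠ 1, base 6 is a Fermat witness: 1159 is composite.

125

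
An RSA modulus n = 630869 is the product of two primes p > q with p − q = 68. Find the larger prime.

829

Since p = q + 68, we have 630869 = q(q + 68), so q² + 68q − 630869 = 0.
Discriminant: 68² + 4·630869 = 4624 + 2523476 = 2528100; √2528100 = 1590.
q = (−68 + 1590)/2 = 761, and p = q + 68 = 829.
Check: 761 · 829 = 630869.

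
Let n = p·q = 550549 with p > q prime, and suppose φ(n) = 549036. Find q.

607

φ(n) = (p−1)(q−1) = n − (p+q) + 1, so p + q = 550549 − 549036 + 1 = 1514.
p and q are the roots of t² − 1514t + 550549 = 0.
Discriminant: 1514² − 4·550549 = 2292196 − 2202196 = 90000; √90000 = 300.
q = (1514 − 300)/2 = 607, p = (1514 + 300)/2 = 907.
Check: 607 · 907 = 550549.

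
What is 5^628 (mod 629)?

5^1 ≡ 5 (mod 629)
5^2 ≡ 5^2 = 25 ≡ 25 (mod 629)
5^4 ≡ 25^2 = 625 ≡ 625 (mod 629)
5^8 ≡ 625^2 = 390625 ≡ 16 (mod 629)
5^16 ≡ 16^2 = 256 ≡ 256 (mod 629)
5^32 ≡ 256^2 = 65536 ≡ 120 (mod 629)
5^64 ≡ 120^2 = 14400 ≡ 562 (mod 629)
5^128 ≡ 562^2 = 315844 ≡ 86 (mod 629)
5^256 ≡ 86^2 = 7396 ≡ 477 (mod 629)
5^512 ≡ 477^2 = 227529 ≡ 460 (mod 629)
628 = 512 + 64 + 32 + 16 + 4 in binary powers of 2.
So 5^628 ≡ 460 · 562 · 120 · 256 · 625 ≡ 404 (mod 629).
Since 404 ≠ 1, base 5 is a Fermat witness: 629 is composite.

404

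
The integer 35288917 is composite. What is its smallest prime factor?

71

35288917 is odd.
Digit sum 43, not divisible by 3.
Ends in 7: not divisible by 5.
7: 35288917 = 7·5041273 + 6
11: 35288917 = 11·3208083 + 4
13: 35288917 = 13·2714532 + 1
17: 35288917 = 17·2075818 + 11
19: 35288917 = 19·1857311 + 8
23: 35288917 = 23·1534300 + 17
29: 35288917 = 29·1216859 + 6
31: 35288917 = 31·1138352 + 5
37: 35288917 = 37·953754 + 19
41: 35288917 = 41·860705 + 12
43: 35288917 = 43·820672 + 21
47: 35288917 = 47·750828 + 1
53: 35288917 = 53·665828 + 33
59: 35288917 = 59·598117 + 14
61: 35288917 = 61·578506 + 51
67: 35288917 = 67·526700 + 17
71: 35288917 = 71·497027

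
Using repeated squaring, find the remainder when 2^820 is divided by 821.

1

2^1 ≡ 2 (mod 821)
2^2 ≡ 2^2 = 4 ≡ 4 (mod 821)
2^4 ≡ 4^2 = 16 ≡ 16 (mod 821)
2^8 ≡ 16^2 = 256 ≡ 256 (mod 821)
2^16 ≡ 256^2 = 65536 ≡ 677 (mod 821)
2^32 ≡ 677^2 = 458329 ≡ 211 (mod 821)
2^64 ≡ 211^2 = 44521 ≡ 187 (mod 821)
2^128 ≡ 187^2 = 34969 ≡ 487 (mod 821)
2^256 ≡ 487^2 = 237169 ≡ 721 (mod 821)
2^512 ≡ 721^2 = 519841 ≡ 148 (mod 821)
820 = 512 + 256 + 32 + 16 + 4 in binary powers of 2.
So 2^820 ≡ 148 · 721 · 211 · 677 · 16 ≡ 1 (mod 821).
Since the result is 1, base 2 gives no evidence that 821 is composite.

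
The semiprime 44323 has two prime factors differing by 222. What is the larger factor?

349

Since p = q + 222, we have 44323 = q(q + 222), so q² + 222q − 44323 = 0.
Discriminant: 222² + 4·44323 = 49284 + 177292 = 226576; √226576 = 476.
q = (−222 + 476)/2 = 127, and p = q + 222 = 349.
Check: 127 · 349 = 44323.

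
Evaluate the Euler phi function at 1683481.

1638000

Factor: 1683481 = 71 · 131 · 181.
φ(1683481) = (71−1) · (131−1) · (181−1) = 70 · 130 · 180 = 1638000.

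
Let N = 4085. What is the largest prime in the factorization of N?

4085 = 5 · 817
817 = 19 · 43
43 is prime.
So 4085 = 5 · 19 · 43; the largest prime factor is 43.

43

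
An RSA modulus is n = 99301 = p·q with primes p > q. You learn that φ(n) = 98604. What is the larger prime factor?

φ(n) = (p−1)(q−1) = n − (p+q) + 1, so p + q = 99301 − 98604 + 1 = 698.
p and q are the roots of t² − 698t + 99301 = 0.
Discriminant: 698² − 4·99301 = 487204 − 397204 = 90000; √90000 = 300.
q = (698 − 300)/2 = 199, p = (698 + 300)/2 = 499.
Check: 199 · 499 = 99301.

499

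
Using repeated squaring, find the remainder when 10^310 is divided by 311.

1

10^1 ≡ 10 (mod 311)
10^2 ≡ 10^2 = 100 ≡ 100 (mod 311)
10^4 ≡ 100^2 = 10000 ≡ 48 (mod 311)
10^8 ≡ 48^2 = 2304 ≡ 127 (mod 311)
10^16 ≡ 127^2 = 16129 ≡ 268 (mod 311)
10^32 ≡ 268^2 = 71824 ≡ 294 (mod 311)
10^64 ≡ 294^2 = 86436 ≡ 289 (mod 311)
10^128 ≡ 289^2 = 83521 ≡ 173 (mod 311)
10^256 ≡ 173^2 = 29929 ≡ 73 (mod 311)
310 = 256 + 32 + 16 + 4 + 2 in binary powers of 2.
So 10^310 ≡ 73 · 294 · 268 · 48 · 100 ≡ 1 (mod 311).
Since the result is 1, base 10 gives no evidence that 311 is composite.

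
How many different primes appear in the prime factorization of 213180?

213180 = 2^2 · 53295
53295 = 3 · 17765
17765 = 5 · 3553
3553 = 11 · 323
323 = 17 · 19
213180 = 2^2 · 3 · 5 · 11 · 17 · 19, which has 6 distinct prime factors.

6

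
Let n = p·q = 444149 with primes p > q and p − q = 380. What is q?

Since p = q + 380, we have 444149 = q(q + 380), so q² + 380q − 444149 = 0.
Discriminant: 380² + 4·444149 = 144400 + 1776596 = 1920996; √1920996 = 1386.
q = (−380 + 1386)/2 = 503, and p = q + 380 = 883.
Check: 503 · 883 = 444149.

503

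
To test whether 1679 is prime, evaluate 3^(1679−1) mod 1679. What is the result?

3^1 ≡ 3 (mod 1679)
3^2 ≡ 3^2 = 9 ≡ 9 (mod 1679)
3^4 ≡ 9^2 = 81 ≡ 81 (mod 1679)
3^8 ≡ 81^2 = 6561 ≡ 1524 (mod 1679)
3^16 ≡ 1524^2 = 2322576 ≡ 519 (mod 1679)
3^32 ≡ 519^2 = 269361 ≡ 721 (mod 1679)
3^64 ≡ 721^2 = 519841 ≡ 1030 (mod 1679)
3^128 ≡ 1030^2 = 1060900 ≡ 1451 (mod 1679)
3^256 ≡ 1451^2 = 2105401 ≡ 1614 (mod 1679)
3^512 ≡ 1614^2 = 2604996 ≡ 867 (mod 1679)
3^1024 ≡ 867^2 = 751689 ≡ 1176 (mod 1679)
1678 = 1024 + 512 + 128 + 8 + 4 + 2 in binary powers of 2.
So 3^1678 ≡ 1176 · 867 · 1451 · 1524 · 81 · 9 ≡ 430 (mod 1679).
Since 430 ≠ 1, base 3 is a Fermat witness: 1679 is composite.

430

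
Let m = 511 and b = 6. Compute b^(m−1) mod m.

6^1 ≡ 6 (mod 511)
6^2 ≡ 6^2 = 36 ≡ 36 (mod 511)
6^4 ≡ 36^2 = 1296 ≡ 274 (mod 511)
6^8 ≡ 274^2 = 75076 ≡ 470 (mod 511)
6^16 ≡ 470^2 = 220900 ≡ 148 (mod 511)
6^32 ≡ 148^2 = 21904 ≡ 442 (mod 511)
6^64 ≡ 442^2 = 195364 ≡ 162 (mod 511)
6^128 ≡ 162^2 = 26244 ≡ 183 (mod 511)
6^256 ≡ 183^2 = 33489 ≡ 274 (mod 511)
510 = 256 + 128 + 64 + 32 + 16 + 8 + 4 + 2 in binary powers of 2.
So 6^510 ≡ 274 · 183 · 162 · 442 · 148 · 470 · 274 · 36 ≡ 155 (mod 511).
Since 155 ≠ 1, base 6 is a Fermat witness: 511 is composite.

155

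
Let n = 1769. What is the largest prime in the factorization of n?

61

1769 = 29 · 61
61 is prime.
So 1769 = 29 · 61; the largest prime factor is 61.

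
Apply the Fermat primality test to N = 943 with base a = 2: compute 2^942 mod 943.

496

2^1 ≡ 2 (mod 943)
2^2 ≡ 2^2 = 4 ≡ 4 (mod 943)
2^4 ≡ 4^2 = 16 ≡ 16 (mod 943)
2^8 ≡ 16^2 = 256 ≡ 256 (mod 943)
2^16 ≡ 256^2 = 65536 ≡ 469 (mod 943)
2^32 ≡ 469^2 = 219961 ≡ 242 (mod 943)
2^64 ≡ 242^2 = 58564 ≡ 98 (mod 943)
2^128 ≡ 98^2 = 9604 ≡ 174 (mod 943)
2^256 ≡ 174^2 = 30276 ≡ 100 (mod 943)
2^512 ≡ 100^2 = 10000 ≡ 570 (mod 943)
942 = 512 + 256 + 128 + 32 + 8 + 4 + 2 in binary powers of 2.
So 2^942 ≡ 570 · 100 · 174 · 242 · 256 · 16 · 4 ≡ 496 (mod 943).
Since 496 ≠ 1, base 2 is a Fermat witness: 943 is composite.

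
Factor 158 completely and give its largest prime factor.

158 = 2 · 79
79 is prime.
So 158 = 2 · 79; the largest prime factor is 79.

79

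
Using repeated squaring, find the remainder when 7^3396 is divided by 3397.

7^1 ≡ 7 (mod 3397)
7^2 ≡ 7^2 = 49 ≡ 49 (mod 3397)
7^4 ≡ 49^2 = 2401 ≡ 2401 (mod 3397)
7^8 ≡ 2401^2 = 5764801 ≡ 92 (mod 3397)
7^16 ≡ 92^2 = 8464 ≡ 1670 (mod 3397)
7^32 ≡ 1670^2 = 2788900 ≡ 3360 (mod 3397)
7^64 ≡ 3360^2 = 11289600 ≡ 1369 (mod 3397)
7^128 ≡ 1369^2 = 1874161 ≡ 2414 (mod 3397)
7^256 ≡ 2414^2 = 5827396 ≡ 1541 (mod 3397)
7^512 ≡ 1541^2 = 2374681 ≡ 178 (mod 3397)
7^1024 ≡ 178^2 = 31684 ≡ 1111 (mod 3397)
7^2048 ≡ 1111^2 = 1234321 ≡ 1210 (mod 3397)
3396 = 2048 + 1024 + 256 + 64 + 4 in binary powers of 2.
So 7^3396 ≡ 1210 · 1111 · 1541 · 1369 · 2401 ≡ 3054 (mod 3397).
Since 3054 ≠ 1, base 7 is a Fermat witness: 3397 is composite.

3054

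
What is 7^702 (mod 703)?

1

7^1 ≡ 7 (mod 703)
7^2 ≡ 7^2 = 49 ≡ 49 (mod 703)
7^4 ≡ 49^2 = 2401 ≡ 292 (mod 703)
7^8 ≡ 292^2 = 85264 ≡ 201 (mod 703)
7^16 ≡ 201^2 = 40401 ≡ 330 (mod 703)
7^32 ≡ 330^2 = 108900 ≡ 638 (mod 703)
7^64 ≡ 638^2 = 407044 ≡ 7 (mod 703)
7^128 ≡ 7^2 = 49 ≡ 49 (mod 703)
7^256 ≡ 49^2 = 2401 ≡ 292 (mod 703)
7^512 ≡ 292^2 = 85264 ≡ 201 (mod 703)
702 = 512 + 128 + 32 + 16 + 8 + 4 + 2 in binary powers of 2.
So 7^702 ≡ 201 · 49 · 638 · 330 · 201 · 292 · 49 ≡ 1 (mod 703).
Since the result is 1, base 7 gives no evidence that 703 is composite.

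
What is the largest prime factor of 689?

689 = 13 · 53
53 is prime.
So 689 = 13 · 53; the largest prime factor is 53.

53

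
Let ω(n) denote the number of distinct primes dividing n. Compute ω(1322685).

1322685 = 3^2 · 146965
146965 = 5 · 29393
29393 = 7 · 4199
4199 = 13 · 323
323 = 17 · 19
1322685 = 3^2 · 5 · 7 · 13 · 17 · 19, which has 6 distinct prime factors.

6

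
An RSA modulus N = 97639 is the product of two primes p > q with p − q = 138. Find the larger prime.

Since p = q + 138, we have 97639 = q(q + 138), so q² + 138q − 97639 = 0.
Discriminant: 138² + 4·97639 = 19044 + 390556 = 409600; √409600 = 640.
q = (−138 + 640)/2 = 251, and p = q + 138 = 389.
Check: 251 · 389 = 97639.

389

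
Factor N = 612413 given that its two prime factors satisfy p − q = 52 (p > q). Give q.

Since p = q + 52, we have 612413 = q(q + 52), so q² + 52q − 612413 = 0.
Discriminant: 52² + 4·612413 = 2704 + 2449652 = 2452356; √2452356 = 1566.
q = (−52 + 1566)/2 = 757, and p = q + 52 = 809.
Check: 757 · 809 = 612413.

757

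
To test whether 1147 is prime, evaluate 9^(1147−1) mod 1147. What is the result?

9^1 ≡ 9 (mod 1147)
9^2 ≡ 9^2 = 81 ≡ 81 (mod 1147)
9^4 ≡ 81^2 = 6561 ≡ 826 (mod 1147)
9^8 ≡ 826^2 = 682276 ≡ 958 (mod 1147)
9^16 ≡ 958^2 = 917764 ≡ 164 (mod 1147)
9^32 ≡ 164^2 = 26896 ≡ 515 (mod 1147)
9^64 ≡ 515^2 = 265225 ≡ 268 (mod 1147)
9^128 ≡ 268^2 = 71824 ≡ 710 (mod 1147)
9^256 ≡ 710^2 = 504100 ≡ 567 (mod 1147)
9^512 ≡ 567^2 = 321489 ≡ 329 (mod 1147)
9^1024 ≡ 329^2 = 108241 ≡ 423 (mod 1147)
1146 = 1024 + 64 + 32 + 16 + 8 + 2 in binary powers of 2.
So 9^1146 ≡ 423 · 268 · 515 · 164 · 958 · 81 ≡ 1062 (mod 1147).
Since 1062 ≠ 1, base 9 is a Fermat witness: 1147 is composite.

1062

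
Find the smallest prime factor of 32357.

32357 is odd.
Digit sum 20, not divisible by 3.
Ends in 7: not divisible by 5.
7: 32357 = 7·4622 + 3
11: 32357 = 11·2941 + 6
13: 32357 = 13·2489

13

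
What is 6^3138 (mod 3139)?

2710

6^1 ≡ 6 (mod 3139)
6^2 ≡ 6^2 = 36 ≡ 36 (mod 3139)
6^4 ≡ 36^2 = 1296 ≡ 1296 (mod 3139)
6^8 ≡ 1296^2 = 1679616 ≡ 251 (mod 3139)
6^16 ≡ 251^2 = 63001 ≡ 221 (mod 3139)
6^32 ≡ 221^2 = 48841 ≡ 1756 (mod 3139)
6^64 ≡ 1756^2 = 3083536 ≡ 1038 (mod 3139)
6^128 ≡ 1038^2 = 1077444 ≡ 767 (mod 3139)
6^256 ≡ 767^2 = 588289 ≡ 1296 (mod 3139)
6^512 ≡ 1296^2 = 1679616 ≡ 251 (mod 3139)
6^1024 ≡ 251^2 = 63001 ≡ 221 (mod 3139)
6^2048 ≡ 221^2 = 48841 ≡ 1756 (mod 3139)
3138 = 2048 + 1024 + 64 + 2 in binary powers of 2.
So 6^3138 ≡ 1756 · 221 · 1038 · 36 ≡ 2710 (mod 3139).
Since 2710 ≠ 1, base 6 is a Fermat witness: 3139 is composite.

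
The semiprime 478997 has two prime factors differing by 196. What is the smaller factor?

601

Since p = q + 196, we have 478997 = q(q + 196), so q² + 196q − 478997 = 0.
Discriminant: 196² + 4·478997 = 38416 + 1915988 = 1954404; √1954404 = 1398.
q = (−196 + 1398)/2 = 601, and p = q + 196 = 797.
Check: 601 · 797 = 478997.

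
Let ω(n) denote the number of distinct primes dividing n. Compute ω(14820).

5

14820 = 2^2 · 3705
3705 = 3 · 1235
1235 = 5 · 247
247 = 13 · 19
14820 = 2^2 · 3 · 5 · 13 · 19, which has 5 distinct prime factors.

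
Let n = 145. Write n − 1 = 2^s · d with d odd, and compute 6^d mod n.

51

145 − 1 = 144 = 2^4 · 9, so d = 9.
6^1 ≡ 6 (mod 145)
6^2 ≡ 6^2 = 36 ≡ 36 (mod 145)
6^4 ≡ 36^2 = 1296 ≡ 136 (mod 145)
6^8 ≡ 136^2 = 18496 ≡ 81 (mod 145)
9 = 8 + 1 in binary powers of 2.
So 6^9 ≡ 81 · 6 ≡ 51 (mod 145).
Squaring chain: 51 → 136 → 81 → 36; never reaches −1, so base 6 is a Miller–Rabin witness that 145 is composite.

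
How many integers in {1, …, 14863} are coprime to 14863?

Factor: 14863 = 89 · 167.
φ(14863) = (89−1) · (167−1) = 88 · 166 = 14608.

14608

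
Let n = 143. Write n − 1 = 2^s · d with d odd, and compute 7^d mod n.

106

143 − 1 = 142 = 2^1 · 71, so d = 71.
7^1 ≡ 7 (mod 143)
7^2 ≡ 7^2 = 49 ≡ 49 (mod 143)
7^4 ≡ 49^2 = 2401 ≡ 113 (mod 143)
7^8 ≡ 113^2 = 12769 ≡ 42 (mod 143)
7^16 ≡ 42^2 = 1764 ≡ 48 (mod 143)
7^32 ≡ 48^2 = 2304 ≡ 16 (mod 143)
7^64 ≡ 16^2 = 256 ≡ 113 (mod 143)
71 = 64 + 4 + 2 + 1 in binary powers of 2.
So 7^71 ≡ 113 · 113 · 49 · 7 ≡ 106 (mod 143).
Squaring chain: 106; never reaches −1, so base 7 is a Miller–Rabin witness that 143 is composite.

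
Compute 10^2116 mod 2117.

364

10^1 ≡ 10 (mod 2117)
10^2 ≡ 10^2 = 100 ≡ 100 (mod 2117)
10^4 ≡ 100^2 = 10000 ≡ 1532 (mod 2117)
10^8 ≡ 1532^2 = 2347024 ≡ 1388 (mod 2117)
10^16 ≡ 1388^2 = 1926544 ≡ 74 (mod 2117)
10^32 ≡ 74^2 = 5476 ≡ 1242 (mod 2117)
10^64 ≡ 1242^2 = 1542564 ≡ 1388 (mod 2117)
10^128 ≡ 1388^2 = 1926544 ≡ 74 (mod 2117)
10^256 ≡ 74^2 = 5476 ≡ 1242 (mod 2117)
10^512 ≡ 1242^2 = 1542564 ≡ 1388 (mod 2117)
10^1024 ≡ 1388^2 = 1926544 ≡ 74 (mod 2117)
10^2048 ≡ 74^2 = 5476 ≡ 1242 (mod 2117)
2116 = 2048 + 64 + 4 in binary powers of 2.
So 10^2116 ≡ 1242 · 1388 · 1532 ≡ 364 (mod 2117).
Since 364 ≠ 1, base 10 is a Fermat witness: 2117 is composite.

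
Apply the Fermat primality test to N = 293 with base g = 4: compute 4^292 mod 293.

1

4^1 ≡ 4 (mod 293)
4^2 ≡ 4^2 = 16 ≡ 16 (mod 293)
4^4 ≡ 16^2 = 256 ≡ 256 (mod 293)
4^8 ≡ 256^2 = 65536 ≡ 197 (mod 293)
4^16 ≡ 197^2 = 38809 ≡ 133 (mod 293)
4^32 ≡ 133^2 = 17689 ≡ 109 (mod 293)
4^64 ≡ 109^2 = 11881 ≡ 161 (mod 293)
4^128 ≡ 161^2 = 25921 ≡ 137 (mod 293)
4^256 ≡ 137^2 = 18769 ≡ 17 (mod 293)
292 = 256 + 32 + 4 in binary powers of 2.
So 4^292 ≡ 17 · 109 · 256 ≡ 1 (mod 293).
Since the result is 1, base 4 gives no evidence that 293 is composite.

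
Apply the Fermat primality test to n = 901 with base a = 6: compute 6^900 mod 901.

208

6^1 ≡ 6 (mod 901)
6^2 ≡ 6^2 = 36 ≡ 36 (mod 901)
6^4 ≡ 36^2 = 1296 ≡ 395 (mod 901)
6^8 ≡ 395^2 = 156025 ≡ 152 (mod 901)
6^16 ≡ 152^2 = 23104 ≡ 579 (mod 901)
6^32 ≡ 579^2 = 335241 ≡ 69 (mod 901)
6^64 ≡ 69^2 = 4761 ≡ 256 (mod 901)
6^128 ≡ 256^2 = 65536 ≡ 664 (mod 901)
6^256 ≡ 664^2 = 440896 ≡ 307 (mod 901)
6^512 ≡ 307^2 = 94249 ≡ 545 (mod 901)
900 = 512 + 256 + 128 + 4 in binary powers of 2.
So 6^900 ≡ 545 · 307 · 664 · 395 ≡ 208 (mod 901).
Since 208 ≠ 1, base 6 is a Fermat witness: 901 is composite.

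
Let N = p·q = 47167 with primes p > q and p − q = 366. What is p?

Since p = q + 366, we have 47167 = q(q + 366), so q² + 366q − 47167 = 0.
Discriminant: 366² + 4·47167 = 133956 + 188668 = 322624; √322624 = 568.
q = (−366 + 568)/2 = 101, and p = q + 366 = 467.
Check: 101 · 467 = 47167.

467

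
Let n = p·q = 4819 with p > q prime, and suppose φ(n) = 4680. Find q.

61

φ(n) = (p−1)(q−1) = n − (p+q) + 1, so p + q = 4819 − 4680 + 1 = 140.
p and q are the roots of t² − 140t + 4819 = 0.
Discriminant: 140² − 4·4819 = 19600 − 19276 = 324; √324 = 18.
q = (140 − 18)/2 = 61, p = (140 + 18)/2 = 79.
Check: 61 · 79 = 4819.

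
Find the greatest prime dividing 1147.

1147 = 31 · 37
37 is prime.
So 1147 = 31 · 37; the largest prime factor is 37.

37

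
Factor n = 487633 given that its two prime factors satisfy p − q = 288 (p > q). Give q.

569

Since p = q + 288, we have 487633 = q(q + 288), so q² + 288q − 487633 = 0.
Discriminant: 288² + 4·487633 = 82944 + 1950532 = 2033476; √2033476 = 1426.
q = (−288 + 1426)/2 = 569, and p = q + 288 = 857.
Check: 569 · 857 = 487633.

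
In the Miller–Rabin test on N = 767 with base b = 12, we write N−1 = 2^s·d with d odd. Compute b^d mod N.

767 − 1 = 766 = 2^1 · 383, so d = 383.
12^1 ≡ 12 (mod 767)
12^2 ≡ 12^2 = 144 ≡ 144 (mod 767)
12^4 ≡ 144^2 = 20736 ≡ 27 (mod 767)
12^8 ≡ 27^2 = 729 ≡ 729 (mod 767)
12^16 ≡ 729^2 = 531441 ≡ 677 (mod 767)
12^32 ≡ 677^2 = 458329 ≡ 430 (mod 767)
12^64 ≡ 430^2 = 184900 ≡ 53 (mod 767)
12^128 ≡ 53^2 = 2809 ≡ 508 (mod 767)
12^256 ≡ 508^2 = 258064 ≡ 352 (mod 767)
383 = 256 + 64 + 32 + 16 + 8 + 4 + 2 + 1 in binary powers of 2.
So 12^383 ≡ 352 · 53 · 430 · 677 · 729 · 27 · 144 · 12 ≡ 584 (mod 767).
Squaring chain: 584; never reaches −1, so base 12 is a Miller–Rabin witness that 767 is composite.

584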